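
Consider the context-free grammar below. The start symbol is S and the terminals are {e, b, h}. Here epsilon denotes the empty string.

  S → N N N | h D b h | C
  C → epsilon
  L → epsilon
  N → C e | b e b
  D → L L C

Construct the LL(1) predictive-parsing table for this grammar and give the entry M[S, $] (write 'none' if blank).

FIRST(C) = {epsilon}
FIRST(L) = {epsilon}
FIRST(N) = {b, e}  (via C e)
FIRST(D) = {epsilon}  (via L L C)
FIRST(S) = {epsilon, b, e, h}  (via N N N, C)
FOLLOW(S) includes $ since S is the start symbol.
FOLLOW(S): S appears on no right-hand side. Thus FOLLOW(S) = {$}.
For S → N N N: FIRST(N N N) = {b, e}, so it goes in M[S, t] for t ∈ {b, e}.
For S → h D b h: FIRST(h D b h) = {h}, so it goes in M[S, t] for t ∈ {h}.
For S → C: FIRST(C) = {epsilon}, so it goes in M[S, t] for t ∈ {}; since epsilon ∈ FIRST, also for every t ∈ FOLLOW(S) = {$}.

S → C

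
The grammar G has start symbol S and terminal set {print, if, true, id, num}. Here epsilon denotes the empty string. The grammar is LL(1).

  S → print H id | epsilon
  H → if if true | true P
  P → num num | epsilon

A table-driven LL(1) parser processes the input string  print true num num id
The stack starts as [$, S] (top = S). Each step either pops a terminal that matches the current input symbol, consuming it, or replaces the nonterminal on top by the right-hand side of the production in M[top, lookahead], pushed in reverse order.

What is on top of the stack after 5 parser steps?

step 1: stack=$ S  input=print true num num id $  — expand S → print H id
step 2: stack=$ id H print  input=print true num num id $  — match print
step 3: stack=$ id H  input=true num num id $  — expand H → true P
step 4: stack=$ id P true  input=true num num id $  — match true
step 5: stack=$ id P  input=num num id $  — expand P → num num
Stack after step 5: $ id num num (top = num).

num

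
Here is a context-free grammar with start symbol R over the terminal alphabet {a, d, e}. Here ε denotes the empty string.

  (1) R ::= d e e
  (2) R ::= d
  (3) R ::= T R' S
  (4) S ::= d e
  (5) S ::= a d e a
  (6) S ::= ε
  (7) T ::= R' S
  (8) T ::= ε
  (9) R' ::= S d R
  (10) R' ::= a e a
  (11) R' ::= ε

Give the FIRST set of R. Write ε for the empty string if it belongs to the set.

{ε, a, d}

FIRST(S): from S::=d e we get {d}; from S::=a d e a we get {a}; from S::=ε we get {ε}. So FIRST(S) = {ε, a, d}.
FIRST(R'): from R'::=S d R we get {a, d}; from R'::=a e a we get {a}; from R'::=ε we get {ε}. So FIRST(R') = {ε, a, d}.
FIRST(T): from T::=R' S we get {ε, a, d}; from T::=ε we get {ε}. So FIRST(T) = {ε, a, d}.
FIRST(R): from R::=d e e we get {d}; from R::=d we get {d}; from R::=T R' S we get {ε, a, d}. So FIRST(R) = {ε, a, d}.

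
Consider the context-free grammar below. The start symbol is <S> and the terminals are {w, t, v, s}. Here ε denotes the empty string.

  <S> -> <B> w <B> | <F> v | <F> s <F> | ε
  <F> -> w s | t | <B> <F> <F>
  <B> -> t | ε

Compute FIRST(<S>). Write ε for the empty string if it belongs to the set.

{ε, t, w}

FIRST(<B>): from <B>->t we get {t}; from <B>->ε we get {ε}. So FIRST(<B>) = {ε, t}.
FIRST(<F>): from <F>->w s we get {w}; from <F>->t we get {t}; from <F>-><B> <F> <F> we get {t, w}. So FIRST(<F>) = {t, w}.
FIRST(<S>): from <S>-><B> w <B> we get {t, w}; from <S>-><F> v we get {t, w}; from <S>-><F> s <F> we get {t, w}; from <S>->ε we get {ε}. So FIRST(<S>) = {ε, t, w}.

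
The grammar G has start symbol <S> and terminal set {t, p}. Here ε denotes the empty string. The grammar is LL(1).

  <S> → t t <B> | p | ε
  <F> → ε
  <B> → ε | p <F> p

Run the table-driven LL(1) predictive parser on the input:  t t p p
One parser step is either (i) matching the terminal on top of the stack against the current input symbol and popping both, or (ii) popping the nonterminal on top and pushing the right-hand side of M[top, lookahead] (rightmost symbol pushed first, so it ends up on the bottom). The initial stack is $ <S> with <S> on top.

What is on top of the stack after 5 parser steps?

<F>

     Stack      Input      Action
  1  $ <S>      t t p p $  expand <S> → t t <B>
  2  $ <B> t t  t t p p $  match t
  3  $ <B> t    t p p $    match t
  4  $ <B>      p p $      expand <B> → p <F> p
  5  $ p <F> p  p p $      match p
Stack after step 5: $ p <F> (top = <F>).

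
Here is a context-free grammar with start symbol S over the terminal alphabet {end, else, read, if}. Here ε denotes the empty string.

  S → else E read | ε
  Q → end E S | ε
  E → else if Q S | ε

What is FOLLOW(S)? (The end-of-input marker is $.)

FIRST(S) = {ε, else}
FIRST(Q) = {ε, end}
FIRST(E) = {ε, else}
FOLLOW(S) includes $ since S is the start symbol.
FOLLOW(S): in Q→end E S, the suffix after S is empty, so FOLLOW(S) ⊇ FOLLOW(Q) = {else, read}; in E→else if Q S, the suffix after S is empty, so FOLLOW(S) ⊇ FOLLOW(E) = {else, read}. Thus FOLLOW(S) = {$, else, read}.
FOLLOW(Q): in E→else if Q S, Q is followed by S with FIRST {ε, else}; in E→else if Q S, the suffix after Q is nullable, so FOLLOW(Q) ⊇ FOLLOW(E) = {else, read}. Thus FOLLOW(Q) = {else, read}.
FOLLOW(E): in S→else E read, E is followed by read with FIRST {read}; in Q→end E S, E is followed by S with FIRST {ε, else}; in Q→end E S, the suffix after E is nullable, so FOLLOW(E) ⊇ FOLLOW(Q) = {else, read}. Thus FOLLOW(E) = {else, read}.

{$, else, read}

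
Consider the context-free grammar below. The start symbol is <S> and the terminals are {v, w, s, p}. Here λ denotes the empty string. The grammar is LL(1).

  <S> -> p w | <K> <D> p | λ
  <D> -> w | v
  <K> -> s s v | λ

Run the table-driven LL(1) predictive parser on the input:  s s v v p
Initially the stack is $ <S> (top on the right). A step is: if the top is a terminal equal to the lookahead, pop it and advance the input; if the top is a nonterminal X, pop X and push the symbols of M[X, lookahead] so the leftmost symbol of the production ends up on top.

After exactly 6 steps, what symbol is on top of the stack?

     Stack          Input        Action
  1  $ <S>          s s v v p $  expand <S> -> <K> <D> p
  2  $ p <D> <K>    s s v v p $  expand <K> -> s s v
  3  $ p <D> v s s  s s v v p $  match s
  4  $ p <D> v s    s v v p $    match s
  5  $ p <D> v      v v p $      match v
  6  $ p <D>        v p $        expand <D> -> v
Stack after step 6: $ p v (top = v).

v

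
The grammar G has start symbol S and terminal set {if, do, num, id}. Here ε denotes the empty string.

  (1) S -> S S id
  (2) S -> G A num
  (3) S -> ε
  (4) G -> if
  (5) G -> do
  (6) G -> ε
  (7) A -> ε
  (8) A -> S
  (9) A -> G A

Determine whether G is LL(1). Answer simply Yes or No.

FIRST(S) = {ε, do, id, if, num}
FIRST(G) = {ε, do, if}
FIRST(A) = {ε, do, id, if, num}
FOLLOW(S) = {$, do, id, if, num}
FOLLOW(G) = {do, id, if, num}
FOLLOW(A) = {num}
Cell M[A, do] receives both A -> S and A -> G A — the grammar is not LL(1).

No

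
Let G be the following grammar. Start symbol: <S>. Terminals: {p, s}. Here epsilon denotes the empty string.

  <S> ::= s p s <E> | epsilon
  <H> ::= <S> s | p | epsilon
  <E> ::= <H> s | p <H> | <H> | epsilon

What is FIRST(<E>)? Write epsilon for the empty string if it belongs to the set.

FIRST(<S>): from <S>::=s p s <E> we get {s}; from <S>::=epsilon we get {epsilon}. So FIRST(<S>) = {epsilon, s}.
FIRST(<H>): from <H>::=<S> s we get {s}; from <H>::=p we get {p}; from <H>::=epsilon we get {epsilon}. So FIRST(<H>) = {epsilon, p, s}.
FIRST(<E>): from <E>::=<H> s we get {p, s}; from <E>::=p <H> we get {p}; from <E>::=<H> we get {epsilon, p, s}; from <E>::=epsilon we get {epsilon}. So FIRST(<E>) = {epsilon, p, s}.

{epsilon, p, s}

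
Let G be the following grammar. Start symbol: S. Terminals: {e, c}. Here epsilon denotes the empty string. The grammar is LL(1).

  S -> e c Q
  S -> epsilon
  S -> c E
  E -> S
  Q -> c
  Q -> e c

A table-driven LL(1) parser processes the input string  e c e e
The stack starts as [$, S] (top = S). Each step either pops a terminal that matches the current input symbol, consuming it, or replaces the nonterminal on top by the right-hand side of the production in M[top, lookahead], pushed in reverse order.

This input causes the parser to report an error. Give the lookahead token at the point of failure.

e

step 1: stack=$ S  input=e c e e $  — expand S -> e c Q
step 2: stack=$ Q c e  input=e c e e $  — match e
step 3: stack=$ Q c  input=c e e $  — match c
step 4: stack=$ Q  input=e e $  — expand Q -> e c
step 5: stack=$ c e  input=e e $  — match e
step 6: stack=$ c  input=e $  — error: top is terminal c but lookahead is e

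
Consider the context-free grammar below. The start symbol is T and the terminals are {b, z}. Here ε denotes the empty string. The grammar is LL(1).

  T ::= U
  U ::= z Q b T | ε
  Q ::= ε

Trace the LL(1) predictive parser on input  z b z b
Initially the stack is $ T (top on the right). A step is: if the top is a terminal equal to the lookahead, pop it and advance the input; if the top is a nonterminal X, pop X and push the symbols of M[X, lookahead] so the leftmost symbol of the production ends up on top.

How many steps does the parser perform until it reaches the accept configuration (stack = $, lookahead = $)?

      Stack      Input      Action
   1  $ T        z b z b $  expand T ::= U
   2  $ U        z b z b $  expand U ::= z Q b T
   3  $ T b Q z  z b z b $  match z
   4  $ T b Q    b z b $    expand Q ::= ε
   5  $ T b      b z b $    match b
   6  $ T        z b $      expand T ::= U
   7  $ U        z b $      expand U ::= z Q b T
   8  $ T b Q z  z b $      match z
   9  $ T b Q    b $        expand Q ::= ε
  10  $ T b      b $        match b
  11  $ T        $          expand T ::= U
  12  $ U        $          expand U ::= ε
Accept reached after 12 steps.

12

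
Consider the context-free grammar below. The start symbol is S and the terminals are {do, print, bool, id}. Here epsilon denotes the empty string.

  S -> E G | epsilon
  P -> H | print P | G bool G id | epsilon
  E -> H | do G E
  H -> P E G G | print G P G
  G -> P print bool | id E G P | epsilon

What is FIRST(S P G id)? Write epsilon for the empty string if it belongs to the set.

{bool, do, id, print}

FIRST(S) = {epsilon, bool, do, id, print}  (via E G)
FIRST(P) = {epsilon, bool, do, id, print}  (via H, G bool G id)
FIRST(G) = {epsilon, bool, do, id, print}  (via P print bool)
FIRST(E) = {bool, do, id, print}  (via H)
FIRST(H) = {bool, do, id, print}  (via P E G G)
FIRST(S P G id): take FIRST of each symbol in turn, carrying on past any symbol whose FIRST contains epsilon; result {bool, do, id, print}.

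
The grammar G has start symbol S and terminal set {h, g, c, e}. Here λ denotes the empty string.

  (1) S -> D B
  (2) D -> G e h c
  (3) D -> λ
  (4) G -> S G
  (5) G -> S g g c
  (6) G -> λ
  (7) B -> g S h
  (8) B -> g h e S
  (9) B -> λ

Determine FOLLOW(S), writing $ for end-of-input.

FIRST(B) = {λ, g}
FIRST(S) = {λ, e, g}  (via D B)
FIRST(G) = {λ, e, g}  (via S G, S g g c)
FIRST(D) = {λ, e, g}  (via G e h c)
FOLLOW(S) includes $ since S is the start symbol.
FOLLOW(G): in D->G e h c, G is followed by e h c with FIRST {e}; in G->S G, the suffix after G is empty (adds nothing new). Thus FOLLOW(G) = {e}.
FOLLOW(S): in G->S G, S is followed by G with FIRST {λ, e, g}; in G->S G, the suffix after S is nullable, so FOLLOW(S) ⊇ FOLLOW(G) = {e}; in G->S g g c, S is followed by g g c with FIRST {g}; in B->g S h, S is followed by h with FIRST {h}; in B->g h e S, the suffix after S is empty, so FOLLOW(S) ⊇ FOLLOW(B) = {$, e, g, h}. Thus FOLLOW(S) = {$, e, g, h}.
FOLLOW(D): in S->D B, D is followed by B with FIRST {λ, g}; in S->D B, the suffix after D is nullable, so FOLLOW(D) ⊇ FOLLOW(S) = {$, e, g, h}. Thus FOLLOW(D) = {$, e, g, h}.
FOLLOW(B): in S->D B, the suffix after B is empty, so FOLLOW(B) ⊇ FOLLOW(S) = {$, e, g, h}. Thus FOLLOW(B) = {$, e, g, h}.

{$, e, g, h}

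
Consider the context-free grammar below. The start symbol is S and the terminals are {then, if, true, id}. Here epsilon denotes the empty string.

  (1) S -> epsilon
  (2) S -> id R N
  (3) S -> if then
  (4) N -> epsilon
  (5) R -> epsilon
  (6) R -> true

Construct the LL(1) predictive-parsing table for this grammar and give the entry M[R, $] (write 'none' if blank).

FIRST(S) = {epsilon, id, if}
FIRST(N) = {epsilon}
FIRST(R) = {epsilon, true}
FOLLOW(S) includes $ since S is the start symbol.
FOLLOW(S): S appears on no right-hand side. Thus FOLLOW(S) = {$}.
FOLLOW(R): in S->id R N, R is followed by N with FIRST {epsilon}; in S->id R N, the suffix after R is nullable, so FOLLOW(R) ⊇ FOLLOW(S) = {$}. Thus FOLLOW(R) = {$}.
For R -> epsilon: FIRST(epsilon) = {epsilon}, so it goes in M[R, t] for t ∈ {}; since epsilon ∈ FIRST, also for every t ∈ FOLLOW(R) = {$}.
For R -> true: FIRST(true) = {true}, so it goes in M[R, t] for t ∈ {true}.

R -> epsilon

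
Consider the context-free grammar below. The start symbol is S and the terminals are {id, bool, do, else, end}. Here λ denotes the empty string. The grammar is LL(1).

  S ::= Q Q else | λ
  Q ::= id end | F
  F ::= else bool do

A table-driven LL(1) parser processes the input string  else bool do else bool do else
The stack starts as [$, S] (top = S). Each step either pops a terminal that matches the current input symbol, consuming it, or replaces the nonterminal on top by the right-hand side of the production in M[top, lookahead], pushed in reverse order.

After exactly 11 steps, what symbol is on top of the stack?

else

      Stack                  Input                             Action
   1  $ S                    else bool do else bool do else $  expand S ::= Q Q else
   2  $ else Q Q             else bool do else bool do else $  expand Q ::= F
   3  $ else Q F             else bool do else bool do else $  expand F ::= else bool do
   4  $ else Q do bool else  else bool do else bool do else $  match else
   5  $ else Q do bool       bool do else bool do else $       match bool
   6  $ else Q do            do else bool do else $            match do
   7  $ else Q               else bool do else $               expand Q ::= F
   8  $ else F               else bool do else $               expand F ::= else bool do
   9  $ else do bool else    else bool do else $               match else
  10  $ else do bool         bool do else $                    match bool
  11  $ else do              do else $                         match do
Stack after step 11: $ else (top = else).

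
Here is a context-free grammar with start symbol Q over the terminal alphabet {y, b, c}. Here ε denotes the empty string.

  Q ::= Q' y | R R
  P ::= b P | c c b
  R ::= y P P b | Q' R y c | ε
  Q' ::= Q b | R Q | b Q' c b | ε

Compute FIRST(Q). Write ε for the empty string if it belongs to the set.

{ε, b, y}

FIRST(P): from P::=b P we get {b}; from P::=c c b we get {c}. So FIRST(P) = {b, c}.
FIRST(Q): from Q::=Q' y we get {b, y}; from Q::=R R we get {ε, b, y}. So FIRST(Q) = {ε, b, y}.
FIRST(R): from R::=y P P b we get {y}; from R::=Q' R y c we get {b, y}; from R::=ε we get {ε}. So FIRST(R) = {ε, b, y}.
FIRST(Q'): from Q'::=Q b we get {b, y}; from Q'::=R Q we get {ε, b, y}; from Q'::=b Q' c b we get {b}; from Q'::=ε we get {ε}. So FIRST(Q') = {ε, b, y}.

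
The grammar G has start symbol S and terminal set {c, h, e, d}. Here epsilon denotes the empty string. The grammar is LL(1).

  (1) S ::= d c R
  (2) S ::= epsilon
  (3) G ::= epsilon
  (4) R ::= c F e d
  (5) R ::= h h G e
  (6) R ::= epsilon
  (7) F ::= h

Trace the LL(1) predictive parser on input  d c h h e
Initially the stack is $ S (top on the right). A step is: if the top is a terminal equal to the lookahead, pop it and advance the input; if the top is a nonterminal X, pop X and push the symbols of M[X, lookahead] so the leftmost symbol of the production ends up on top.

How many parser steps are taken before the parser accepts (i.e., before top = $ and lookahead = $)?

     Stack      Input        Action
  1  $ S        d c h h e $  expand S ::= d c R
  2  $ R c d    d c h h e $  match d
  3  $ R c      c h h e $    match c
  4  $ R        h h e $      expand R ::= h h G e
  5  $ e G h h  h h e $      match h
  6  $ e G h    h e $        match h
  7  $ e G      e $          expand G ::= epsilon
  8  $ e        e $          match e
Accept reached after 8 steps.

8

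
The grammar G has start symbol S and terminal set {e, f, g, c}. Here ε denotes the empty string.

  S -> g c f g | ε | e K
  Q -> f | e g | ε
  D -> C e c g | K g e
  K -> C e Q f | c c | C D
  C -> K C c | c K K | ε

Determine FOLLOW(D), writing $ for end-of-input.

{$, c, e, g}

FIRST(S) = {ε, e, g}
FIRST(Q) = {ε, e, f}
FIRST(D) = {c, e}  (via C e c g, K g e)
FIRST(K) = {c, e}  (via C e Q f, C D)
FIRST(C) = {ε, c, e}  (via K C c)
FOLLOW(S) includes $ since S is the start symbol.
FOLLOW(S): S appears on no right-hand side. Thus FOLLOW(S) = {$}.
FOLLOW(Q): in K->C e Q f, Q is followed by f with FIRST {f}. Thus FOLLOW(Q) = {f}.
FOLLOW(C): in D->C e c g, C is followed by e c g with FIRST {e}; in K->C e Q f, C is followed by e Q f with FIRST {e}; in K->C D, C is followed by D with FIRST {c, e}; in C->K C c, C is followed by c with FIRST {c}. Thus FOLLOW(C) = {c, e}.
FOLLOW(K): in S->e K, the suffix after K is empty, so FOLLOW(K) ⊇ FOLLOW(S) = {$}; in D->K g e, K is followed by g e with FIRST {g}; in C->K C c, K is followed by C c with FIRST {c, e}; in C->c K K (occurrence 1), K is followed by K with FIRST {c, e}; in C->c K K (occurrence 2), the suffix after K is empty, so FOLLOW(K) ⊇ FOLLOW(C) = {c, e}. Thus FOLLOW(K) = {$, c, e, g}.
FOLLOW(D): in K->C D, the suffix after D is empty, so FOLLOW(D) ⊇ FOLLOW(K) = {$, c, e, g}. Thus FOLLOW(D) = {$, c, e, g}.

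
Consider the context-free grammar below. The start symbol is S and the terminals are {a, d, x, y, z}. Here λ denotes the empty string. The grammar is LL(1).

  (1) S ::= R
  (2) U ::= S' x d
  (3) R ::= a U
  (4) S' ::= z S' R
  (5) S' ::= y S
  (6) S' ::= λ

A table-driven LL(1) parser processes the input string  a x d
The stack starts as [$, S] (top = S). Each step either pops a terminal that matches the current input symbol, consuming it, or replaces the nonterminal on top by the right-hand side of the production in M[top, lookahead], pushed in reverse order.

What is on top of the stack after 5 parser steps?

x

step 1: stack=$ S  input=a x d $  — expand S ::= R
step 2: stack=$ R  input=a x d $  — expand R ::= a U
step 3: stack=$ U a  input=a x d $  — match a
step 4: stack=$ U  input=x d $  — expand U ::= S' x d
step 5: stack=$ d x S'  input=x d $  — expand S' ::= λ
Stack after step 5: $ d x (top = x).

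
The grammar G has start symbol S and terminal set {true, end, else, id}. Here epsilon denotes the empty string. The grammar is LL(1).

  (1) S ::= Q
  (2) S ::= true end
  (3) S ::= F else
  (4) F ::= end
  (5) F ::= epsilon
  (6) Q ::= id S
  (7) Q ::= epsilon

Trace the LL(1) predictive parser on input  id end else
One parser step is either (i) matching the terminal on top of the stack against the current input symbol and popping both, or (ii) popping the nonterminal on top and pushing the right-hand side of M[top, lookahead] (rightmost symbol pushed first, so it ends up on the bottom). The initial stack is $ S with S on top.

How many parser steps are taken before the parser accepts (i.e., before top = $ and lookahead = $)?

7

     Stack       Input          Action
  1  $ S         id end else $  expand S ::= Q
  2  $ Q         id end else $  expand Q ::= id S
  3  $ S id      id end else $  match id
  4  $ S         end else $     expand S ::= F else
  5  $ else F    end else $     expand F ::= end
  6  $ else end  end else $     match end
  7  $ else      else $         match else
Accept reached after 7 steps.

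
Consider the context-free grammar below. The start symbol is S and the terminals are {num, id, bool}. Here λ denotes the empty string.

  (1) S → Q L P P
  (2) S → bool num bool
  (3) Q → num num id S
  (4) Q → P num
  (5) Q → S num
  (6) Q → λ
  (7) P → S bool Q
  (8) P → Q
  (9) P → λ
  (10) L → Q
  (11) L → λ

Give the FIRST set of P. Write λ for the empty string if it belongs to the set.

FIRST(S): from S→Q L P P we get {λ, bool, num}; from S→bool num bool we get {bool}. So FIRST(S) = {λ, bool, num}.
FIRST(Q): from Q→num num id S we get {num}; from Q→P num we get {bool, num}; from Q→S num we get {bool, num}; from Q→λ we get {λ}. So FIRST(Q) = {λ, bool, num}.
FIRST(P): from P→S bool Q we get {bool, num}; from P→Q we get {λ, bool, num}; from P→λ we get {λ}. So FIRST(P) = {λ, bool, num}.
FIRST(L): from L→Q we get {λ, bool, num}; from L→λ we get {λ}. So FIRST(L) = {λ, bool, num}.

{λ, bool, num}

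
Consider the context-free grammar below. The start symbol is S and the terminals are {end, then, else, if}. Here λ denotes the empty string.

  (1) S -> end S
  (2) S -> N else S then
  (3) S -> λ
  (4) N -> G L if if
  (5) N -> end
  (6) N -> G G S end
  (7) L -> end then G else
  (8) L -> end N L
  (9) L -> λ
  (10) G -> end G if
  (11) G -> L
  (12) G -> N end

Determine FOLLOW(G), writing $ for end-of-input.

FIRST(L): from L->end then G else we get {end}; from L->end N L we get {end}; from L->λ we get {λ}. So FIRST(L) = {λ, end}.
FIRST(S): from S->end S we get {end}; from S->N else S then we get {end, if}; from S->λ we get {λ}. So FIRST(S) = {λ, end, if}.
FIRST(N): from N->G L if if we get {end, if}; from N->end we get {end}; from N->G G S end we get {end, if}. So FIRST(N) = {end, if}.
FIRST(G): from G->end G if we get {end}; from G->L we get {λ, end}; from G->N end we get {end, if}. So FIRST(G) = {λ, end, if}.
FOLLOW(S) includes $ since S is the start symbol.
FOLLOW(S): in S->end S, the suffix after S is empty (adds nothing new); in S->N else S then, S is followed by then with FIRST {then}; in N->G G S end, S is followed by end with FIRST {end}. Thus FOLLOW(S) = {$, end, then}.
FOLLOW(G): in N->G L if if, G is followed by L if if with FIRST {end, if}; in N->G G S end (occurrence 1), G is followed by G S end with FIRST {end, if}; in N->G G S end (occurrence 2), G is followed by S end with FIRST {end, if}; in L->end then G else, G is followed by else with FIRST {else}; in G->end G if, G is followed by if with FIRST {if}. Thus FOLLOW(G) = {else, end, if}.
FOLLOW(L): in N->G L if if, L is followed by if if with FIRST {if}; in L->end N L, the suffix after L is empty (adds nothing new); in G->L, the suffix after L is empty, so FOLLOW(L) ⊇ FOLLOW(G) = {else, end, if}. Thus FOLLOW(L) = {else, end, if}.
FOLLOW(N): in S->N else S then, N is followed by else S then with FIRST {else}; in L->end N L, N is followed by L with FIRST {λ, end}; in L->end N L, the suffix after N is nullable, so FOLLOW(N) ⊇ FOLLOW(L) = {else, end, if}; in G->N end, N is followed by end with FIRST {end}. Thus FOLLOW(N) = {else, end, if}.

{else, end, if}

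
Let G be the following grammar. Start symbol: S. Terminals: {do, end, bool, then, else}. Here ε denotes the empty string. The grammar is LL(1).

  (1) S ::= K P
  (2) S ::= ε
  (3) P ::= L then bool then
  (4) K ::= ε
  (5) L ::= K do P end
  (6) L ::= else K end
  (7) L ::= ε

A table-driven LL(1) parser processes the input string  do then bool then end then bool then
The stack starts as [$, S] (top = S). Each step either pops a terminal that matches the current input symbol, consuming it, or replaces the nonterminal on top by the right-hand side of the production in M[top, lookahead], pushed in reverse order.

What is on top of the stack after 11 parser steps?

step 1: stack=$ S  input=do then bool then end then bool then $  — expand S ::= K P
step 2: stack=$ P K  input=do then bool then end then bool then $  — expand K ::= ε
step 3: stack=$ P  input=do then bool then end then bool then $  — expand P ::= L then bool then
step 4: stack=$ then bool then L  input=do then bool then end then bool then $  — expand L ::= K do P end
step 5: stack=$ then bool then end P do K  input=do then bool then end then bool then $  — expand K ::= ε
step 6: stack=$ then bool then end P do  input=do then bool then end then bool then $  — match do
step 7: stack=$ then bool then end P  input=then bool then end then bool then $  — expand P ::= L then bool then
step 8: stack=$ then bool then end then bool then L  input=then bool then end then bool then $  — expand L ::= ε
step 9: stack=$ then bool then end then bool then  input=then bool then end then bool then $  — match then
step 10: stack=$ then bool then end then bool  input=bool then end then bool then $  — match bool
step 11: stack=$ then bool then end then  input=then end then bool then $  — match then
Stack after step 11: $ then bool then end (top = end).

end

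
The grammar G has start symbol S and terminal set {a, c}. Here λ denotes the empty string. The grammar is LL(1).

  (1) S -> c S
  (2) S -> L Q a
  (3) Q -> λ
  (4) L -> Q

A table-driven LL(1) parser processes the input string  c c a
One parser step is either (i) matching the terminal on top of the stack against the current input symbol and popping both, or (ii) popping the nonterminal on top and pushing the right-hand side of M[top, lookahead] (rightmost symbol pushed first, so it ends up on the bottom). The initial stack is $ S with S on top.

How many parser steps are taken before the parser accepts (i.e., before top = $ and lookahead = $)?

step 1: stack=$ S  input=c c a $  — expand S -> c S
step 2: stack=$ S c  input=c c a $  — match c
step 3: stack=$ S  input=c a $  — expand S -> c S
step 4: stack=$ S c  input=c a $  — match c
step 5: stack=$ S  input=a $  — expand S -> L Q a
step 6: stack=$ a Q L  input=a $  — expand L -> Q
step 7: stack=$ a Q Q  input=a $  — expand Q -> λ
step 8: stack=$ a Q  input=a $  — expand Q -> λ
step 9: stack=$ a  input=a $  — match a
Accept reached after 9 steps.

9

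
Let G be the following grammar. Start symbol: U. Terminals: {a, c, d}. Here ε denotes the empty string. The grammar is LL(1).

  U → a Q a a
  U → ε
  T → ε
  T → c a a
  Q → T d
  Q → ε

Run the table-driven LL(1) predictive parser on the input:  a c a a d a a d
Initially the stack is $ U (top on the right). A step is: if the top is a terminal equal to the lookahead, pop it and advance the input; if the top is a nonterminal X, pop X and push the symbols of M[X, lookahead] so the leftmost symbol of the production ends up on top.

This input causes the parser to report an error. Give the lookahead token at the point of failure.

d

      Stack          Input              Action
   1  $ U            a c a a d a a d $  expand U → a Q a a
   2  $ a a Q a      a c a a d a a d $  match a
   3  $ a a Q        c a a d a a d $    expand Q → T d
   4  $ a a d T      c a a d a a d $    expand T → c a a
   5  $ a a d a a c  c a a d a a d $    match c
   6  $ a a d a a    a a d a a d $      match a
   7  $ a a d a      a d a a d $        match a
   8  $ a a d        d a a d $          match d
   9  $ a a          a a d $            match a
  10  $ a            a d $              match a
  11  $              d $                error: stack empty but input remains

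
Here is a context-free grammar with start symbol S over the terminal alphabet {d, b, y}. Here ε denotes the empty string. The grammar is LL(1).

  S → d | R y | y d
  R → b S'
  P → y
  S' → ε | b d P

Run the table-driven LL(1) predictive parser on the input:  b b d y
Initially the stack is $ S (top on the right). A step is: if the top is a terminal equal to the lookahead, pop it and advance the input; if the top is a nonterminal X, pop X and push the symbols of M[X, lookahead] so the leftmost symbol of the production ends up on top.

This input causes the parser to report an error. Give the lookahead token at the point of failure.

step 1: stack=$ S  input=b b d y $  — expand S → R y
step 2: stack=$ y R  input=b b d y $  — expand R → b S'
step 3: stack=$ y S' b  input=b b d y $  — match b
step 4: stack=$ y S'  input=b d y $  — expand S' → b d P
step 5: stack=$ y P d b  input=b d y $  — match b
step 6: stack=$ y P d  input=d y $  — match d
step 7: stack=$ y P  input=y $  — expand P → y
step 8: stack=$ y y  input=y $  — match y
step 9: stack=$ y  input=$  — error: top is terminal y but lookahead is $

$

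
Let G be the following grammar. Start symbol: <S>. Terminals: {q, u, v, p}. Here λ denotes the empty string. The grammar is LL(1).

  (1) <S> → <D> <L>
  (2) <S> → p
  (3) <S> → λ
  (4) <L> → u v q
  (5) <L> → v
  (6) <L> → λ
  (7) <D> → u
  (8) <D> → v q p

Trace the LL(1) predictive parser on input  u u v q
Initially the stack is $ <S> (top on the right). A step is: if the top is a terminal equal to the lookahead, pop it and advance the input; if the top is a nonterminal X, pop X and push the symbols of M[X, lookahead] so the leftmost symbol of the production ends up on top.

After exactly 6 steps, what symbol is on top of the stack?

     Stack      Input      Action
  1  $ <S>      u u v q $  expand <S> → <D> <L>
  2  $ <L> <D>  u u v q $  expand <D> → u
  3  $ <L> u    u u v q $  match u
  4  $ <L>      u v q $    expand <L> → u v q
  5  $ q v u    u v q $    match u
  6  $ q v      v q $      match v
Stack after step 6: $ q (top = q).

q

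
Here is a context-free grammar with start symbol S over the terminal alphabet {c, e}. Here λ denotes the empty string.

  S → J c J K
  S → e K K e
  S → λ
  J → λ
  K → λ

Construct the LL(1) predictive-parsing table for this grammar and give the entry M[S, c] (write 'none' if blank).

S → J c J K

FIRST(J): from J→λ we get {λ}. So FIRST(J) = {λ}.
FIRST(K): from K→λ we get {λ}. So FIRST(K) = {λ}.
FIRST(S): from S→J c J K we get {c}; from S→e K K e we get {e}; from S→λ we get {λ}. So FIRST(S) = {λ, c, e}.
FOLLOW(S) includes $ since S is the start symbol.
FOLLOW(S): S appears on no right-hand side. Thus FOLLOW(S) = {$}.
For S → J c J K: FIRST(J c J K) = {c}, so it goes in M[S, t] for t ∈ {c}.
For S → e K K e: FIRST(e K K e) = {e}, so it goes in M[S, t] for t ∈ {e}.
For S → λ: FIRST(λ) = {λ}, so it goes in M[S, t] for t ∈ {}; since λ ∈ FIRST, also for every t ∈ FOLLOW(S) = {$}.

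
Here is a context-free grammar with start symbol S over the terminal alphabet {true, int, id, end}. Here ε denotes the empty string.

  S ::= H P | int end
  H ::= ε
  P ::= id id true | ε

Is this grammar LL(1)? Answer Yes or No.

FIRST(S) = {ε, id, int}
FIRST(H) = {ε}
FIRST(P) = {ε, id}
FOLLOW(S) = {$}
FOLLOW(H) = {$, id}
FOLLOW(P) = {$}
Each cell of M receives at most one production.

Yes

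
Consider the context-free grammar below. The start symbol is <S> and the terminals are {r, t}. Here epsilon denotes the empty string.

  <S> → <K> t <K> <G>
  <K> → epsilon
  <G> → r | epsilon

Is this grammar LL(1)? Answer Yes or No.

FIRST(<S>) = {t}
FIRST(<K>) = {epsilon}
FIRST(<G>) = {epsilon, r}
FOLLOW(<S>) = {$}
FOLLOW(<K>) = {$, r, t}
FOLLOW(<G>) = {$}
Each cell of M receives at most one production.

Yes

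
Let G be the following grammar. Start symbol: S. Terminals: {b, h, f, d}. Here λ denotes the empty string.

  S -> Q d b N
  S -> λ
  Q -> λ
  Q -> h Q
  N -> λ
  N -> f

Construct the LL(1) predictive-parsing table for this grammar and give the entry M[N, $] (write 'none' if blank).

N -> λ

FIRST(Q): from Q->λ we get {λ}; from Q->h Q we get {h}. So FIRST(Q) = {λ, h}.
FIRST(N): from N->λ we get {λ}; from N->f we get {f}. So FIRST(N) = {λ, f}.
FIRST(S): from S->Q d b N we get {d, h}; from S->λ we get {λ}. So FIRST(S) = {λ, d, h}.
FOLLOW(S) includes $ since S is the start symbol.
FOLLOW(S): S appears on no right-hand side. Thus FOLLOW(S) = {$}.
FOLLOW(N): in S->Q d b N, the suffix after N is empty, so FOLLOW(N) ⊇ FOLLOW(S) = {$}. Thus FOLLOW(N) = {$}.
For N -> λ: FIRST(λ) = {λ}, so it goes in M[N, t] for t ∈ {}; since λ ∈ FIRST, also for every t ∈ FOLLOW(N) = {$}.
For N -> f: FIRST(f) = {f}, so it goes in M[N, t] for t ∈ {f}.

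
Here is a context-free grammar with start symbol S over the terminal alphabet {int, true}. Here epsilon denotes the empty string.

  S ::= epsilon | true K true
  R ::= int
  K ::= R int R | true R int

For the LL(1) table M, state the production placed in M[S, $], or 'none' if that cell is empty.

FIRST(S): from S::=epsilon we get {epsilon}; from S::=true K true we get {true}. So FIRST(S) = {epsilon, true}.
FIRST(R): from R::=int we get {int}. So FIRST(R) = {int}.
FIRST(K): from K::=R int R we get {int}; from K::=true R int we get {true}. So FIRST(K) = {int, true}.
FOLLOW(S) includes $ since S is the start symbol.
FOLLOW(S): S appears on no right-hand side. Thus FOLLOW(S) = {$}.
For S ::= epsilon: FIRST(epsilon) = {epsilon}, so it goes in M[S, t] for t ∈ {}; since epsilon ∈ FIRST, also for every t ∈ FOLLOW(S) = {$}.
For S ::= true K true: FIRST(true K true) = {true}, so it goes in M[S, t] for t ∈ {true}.

S ::= epsilon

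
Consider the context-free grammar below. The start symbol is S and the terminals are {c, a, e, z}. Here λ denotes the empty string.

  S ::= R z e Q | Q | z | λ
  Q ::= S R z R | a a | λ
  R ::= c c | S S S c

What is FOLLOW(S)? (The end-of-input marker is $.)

{$, a, c, z}

FIRST(S): from S::=R z e Q we get {a, c, z}; from S::=Q we get {λ, a, c, z}; from S::=z we get {z}; from S::=λ we get {λ}. So FIRST(S) = {λ, a, c, z}.
FIRST(R): from R::=c c we get {c}; from R::=S S S c we get {a, c, z}. So FIRST(R) = {a, c, z}.
FIRST(Q): from Q::=S R z R we get {a, c, z}; from Q::=a a we get {a}; from Q::=λ we get {λ}. So FIRST(Q) = {λ, a, c, z}.
FOLLOW(S) includes $ since S is the start symbol.
FOLLOW(S): in Q::=S R z R, S is followed by R z R with FIRST {a, c, z}; in R::=S S S c (occurrence 1), S is followed by S S c with FIRST {a, c, z}; in R::=S S S c (occurrence 2), S is followed by S c with FIRST {a, c, z}; in R::=S S S c (occurrence 3), S is followed by c with FIRST {c}. Thus FOLLOW(S) = {$, a, c, z}.
FOLLOW(Q): in S::=R z e Q, the suffix after Q is empty, so FOLLOW(Q) ⊇ FOLLOW(S) = {$, a, c, z}; in S::=Q, the suffix after Q is empty, so FOLLOW(Q) ⊇ FOLLOW(S) = {$, a, c, z}. Thus FOLLOW(Q) = {$, a, c, z}.
FOLLOW(R): in S::=R z e Q, R is followed by z e Q with FIRST {z}; in Q::=S R z R (occurrence 1), R is followed by z R with FIRST {z}; in Q::=S R z R (occurrence 2), the suffix after R is empty, so FOLLOW(R) ⊇ FOLLOW(Q) = {$, a, c, z}. Thus FOLLOW(R) = {$, a, c, z}.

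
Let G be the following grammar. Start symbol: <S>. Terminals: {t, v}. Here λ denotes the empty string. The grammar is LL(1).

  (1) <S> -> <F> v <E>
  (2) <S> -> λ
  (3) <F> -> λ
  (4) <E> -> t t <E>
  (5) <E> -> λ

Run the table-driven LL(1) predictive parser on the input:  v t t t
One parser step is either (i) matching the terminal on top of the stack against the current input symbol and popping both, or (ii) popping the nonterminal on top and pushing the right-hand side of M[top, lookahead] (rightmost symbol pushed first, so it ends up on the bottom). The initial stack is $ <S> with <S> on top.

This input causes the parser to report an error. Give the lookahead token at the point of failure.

$

     Stack        Input      Action
  1  $ <S>        v t t t $  expand <S> -> <F> v <E>
  2  $ <E> v <F>  v t t t $  expand <F> -> λ
  3  $ <E> v      v t t t $  match v
  4  $ <E>        t t t $    expand <E> -> t t <E>
  5  $ <E> t t    t t t $    match t
  6  $ <E> t      t t $      match t
  7  $ <E>        t $        expand <E> -> t t <E>
  8  $ <E> t t    t $        match t
  9  $ <E> t      $          error: top is terminal t but lookahead is $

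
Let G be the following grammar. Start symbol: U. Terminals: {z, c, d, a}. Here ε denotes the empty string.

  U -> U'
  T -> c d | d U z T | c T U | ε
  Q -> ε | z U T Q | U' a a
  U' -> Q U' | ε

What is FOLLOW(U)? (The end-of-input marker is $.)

FIRST(T) = {ε, c, d}
FIRST(U) = {ε, a, z}  (via U')
FIRST(Q) = {ε, a, z}  (via U' a a)
FIRST(U') = {ε, a, z}  (via Q U')
FOLLOW(U) includes $ since U is the start symbol.
FOLLOW(U): in T->d U z T, U is followed by z T with FIRST {z}; in T->c T U, the suffix after U is empty, so FOLLOW(U) ⊇ FOLLOW(T) = {$, a, c, d, z}; in Q->z U T Q, U is followed by T Q with FIRST {ε, a, c, d, z}; in Q->z U T Q, the suffix after U is nullable, so FOLLOW(U) ⊇ FOLLOW(Q) = {$, a, c, d, z}. Thus FOLLOW(U) = {$, a, c, d, z}.
FOLLOW(U'): in U->U', the suffix after U' is empty, so FOLLOW(U') ⊇ FOLLOW(U) = {$, a, c, d, z}; in Q->U' a a, U' is followed by a a with FIRST {a}; in U'->Q U', the suffix after U' is empty (adds nothing new). Thus FOLLOW(U') = {$, a, c, d, z}.
FOLLOW(Q): in Q->z U T Q, the suffix after Q is empty (adds nothing new); in U'->Q U', Q is followed by U' with FIRST {ε, a, z}; in U'->Q U', the suffix after Q is nullable, so FOLLOW(Q) ⊇ FOLLOW(U') = {$, a, c, d, z}. Thus FOLLOW(Q) = {$, a, c, d, z}.
FOLLOW(T): in T->d U z T, the suffix after T is empty (adds nothing new); in T->c T U, T is followed by U with FIRST {ε, a, z}; in T->c T U, the suffix after T is nullable (adds nothing new); in Q->z U T Q, T is followed by Q with FIRST {ε, a, z}; in Q->z U T Q, the suffix after T is nullable, so FOLLOW(T) ⊇ FOLLOW(Q) = {$, a, c, d, z}. Thus FOLLOW(T) = {$, a, c, d, z}.

{$, a, c, d, z}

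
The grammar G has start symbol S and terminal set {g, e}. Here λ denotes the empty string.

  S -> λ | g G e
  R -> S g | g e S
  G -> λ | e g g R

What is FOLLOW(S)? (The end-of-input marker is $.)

FIRST(S) = {λ, g}
FIRST(G) = {λ, e}
FIRST(R) = {g}  (via S g)
FOLLOW(S) includes $ since S is the start symbol.
FOLLOW(G): in S->g G e, G is followed by e with FIRST {e}. Thus FOLLOW(G) = {e}.
FOLLOW(R): in G->e g g R, the suffix after R is empty, so FOLLOW(R) ⊇ FOLLOW(G) = {e}. Thus FOLLOW(R) = {e}.
FOLLOW(S): in R->S g, S is followed by g with FIRST {g}; in R->g e S, the suffix after S is empty, so FOLLOW(S) ⊇ FOLLOW(R) = {e}. Thus FOLLOW(S) = {$, e, g}.

{$, e, g}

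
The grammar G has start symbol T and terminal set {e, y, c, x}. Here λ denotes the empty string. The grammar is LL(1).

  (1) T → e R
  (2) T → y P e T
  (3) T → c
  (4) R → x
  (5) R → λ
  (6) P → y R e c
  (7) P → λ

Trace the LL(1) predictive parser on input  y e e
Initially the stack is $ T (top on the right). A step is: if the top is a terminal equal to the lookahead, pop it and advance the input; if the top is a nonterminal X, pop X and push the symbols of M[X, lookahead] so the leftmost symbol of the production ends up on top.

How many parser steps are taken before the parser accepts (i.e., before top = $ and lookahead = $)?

7

     Stack      Input    Action
  1  $ T        y e e $  expand T → y P e T
  2  $ T e P y  y e e $  match y
  3  $ T e P    e e $    expand P → λ
  4  $ T e      e e $    match e
  5  $ T        e $      expand T → e R
  6  $ R e      e $      match e
  7  $ R        $        expand R → λ
Accept reached after 7 steps.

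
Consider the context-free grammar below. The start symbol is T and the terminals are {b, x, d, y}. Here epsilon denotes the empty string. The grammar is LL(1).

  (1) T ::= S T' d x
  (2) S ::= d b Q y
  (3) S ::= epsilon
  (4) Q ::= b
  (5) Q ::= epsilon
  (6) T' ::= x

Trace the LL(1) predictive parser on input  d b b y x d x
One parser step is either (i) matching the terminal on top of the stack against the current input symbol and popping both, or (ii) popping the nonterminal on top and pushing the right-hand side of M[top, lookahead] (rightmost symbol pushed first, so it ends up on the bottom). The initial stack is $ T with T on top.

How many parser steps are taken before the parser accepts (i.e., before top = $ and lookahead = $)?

11

      Stack             Input            Action
   1  $ T               d b b y x d x $  expand T ::= S T' d x
   2  $ x d T' S        d b b y x d x $  expand S ::= d b Q y
   3  $ x d T' y Q b d  d b b y x d x $  match d
   4  $ x d T' y Q b    b b y x d x $    match b
   5  $ x d T' y Q      b y x d x $      expand Q ::= b
   6  $ x d T' y b      b y x d x $      match b
   7  $ x d T' y        y x d x $        match y
   8  $ x d T'          x d x $          expand T' ::= x
   9  $ x d x           x d x $          match x
  10  $ x d             d x $            match d
  11  $ x               x $              match x
Accept reached after 11 steps.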